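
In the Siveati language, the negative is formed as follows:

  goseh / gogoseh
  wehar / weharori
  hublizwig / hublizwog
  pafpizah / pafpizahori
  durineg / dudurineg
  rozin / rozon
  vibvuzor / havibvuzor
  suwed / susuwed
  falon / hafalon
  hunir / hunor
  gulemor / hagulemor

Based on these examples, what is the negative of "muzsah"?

"muzsah" has last vowel 'a'. The stems whose last vowel is 'a' (pafpizah → pafpizahori, wehar → weharori) add -ori.
So muzsah → muzsahori.

muzsahori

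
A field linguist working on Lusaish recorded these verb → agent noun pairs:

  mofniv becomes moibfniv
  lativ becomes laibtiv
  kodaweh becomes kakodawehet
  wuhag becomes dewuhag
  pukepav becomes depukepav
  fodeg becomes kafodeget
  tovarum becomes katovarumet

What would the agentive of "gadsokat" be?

pukepav and lativ both end in -v yet inflect differently (depukepav, laibtiv), so the final letter is not what conditions the rule; the last vowel is.
"gadsokat" has last vowel 'a'. The stems whose last vowel is 'a' (wuhag → dewuhag, pukepav → depukepav) add the prefix de-.
The other patterns: stems whose last vowel is 'i' insert -ib- after the first vowel; stems whose last vowel is 'e' or 'u' add ka- … -et around the stem.
So gadsokat → degadsokat.

degadsokat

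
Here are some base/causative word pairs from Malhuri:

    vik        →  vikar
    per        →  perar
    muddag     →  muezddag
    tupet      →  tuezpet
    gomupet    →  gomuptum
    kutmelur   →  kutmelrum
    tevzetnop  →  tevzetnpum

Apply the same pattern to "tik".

tikar

tupet and gomupet both end in -t yet inflect differently (tuezpet, gomuptum), so the final letter is not what conditions the rule; the number of vowels is.
"tik" has 1 vowel. The stems with 1 vowel (vik → vikar, per → perar) add -ar.
So tik → tikar.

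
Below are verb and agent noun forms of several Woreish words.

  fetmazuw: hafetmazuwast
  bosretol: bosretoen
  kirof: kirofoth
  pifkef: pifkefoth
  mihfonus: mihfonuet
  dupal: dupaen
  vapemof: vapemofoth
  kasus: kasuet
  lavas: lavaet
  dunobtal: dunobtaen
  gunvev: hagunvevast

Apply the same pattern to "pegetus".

pegetuet

"pegetus" ends in -s. The stems ending in -s (kasus → kasuet, mihfonus → mihfonuet, lavas → lavaet) drop the final letter and add -et.
The other patterns: stems ending in -l drop the final letter and add -en; stems ending in -f add -oth; stems ending in -v or -w add ha- … -ast around the stem.
So pegetus → pegetuet.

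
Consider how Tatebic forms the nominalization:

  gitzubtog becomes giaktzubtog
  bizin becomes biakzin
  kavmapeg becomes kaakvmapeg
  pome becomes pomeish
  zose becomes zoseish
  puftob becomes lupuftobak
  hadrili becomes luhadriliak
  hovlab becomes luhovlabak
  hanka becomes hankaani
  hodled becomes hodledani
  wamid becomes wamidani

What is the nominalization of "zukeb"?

kavmapeg and pome both have last vowel 'e' yet inflect differently (kaakvmapeg, pomeish), so the last vowel is not what conditions the rule; the final letter is.
"zukeb" ends in -b. The stems ending in -b (puftob → lupuftobak, hovlab → luhovlabak) add lu- … -ak around the stem.
The other patterns: stems ending in -g or -n insert -ak- after the first vowel; stems ending in -e add -ish; stems ending in -a or -d add -ani.
So zukeb → luzukebak.

luzukebak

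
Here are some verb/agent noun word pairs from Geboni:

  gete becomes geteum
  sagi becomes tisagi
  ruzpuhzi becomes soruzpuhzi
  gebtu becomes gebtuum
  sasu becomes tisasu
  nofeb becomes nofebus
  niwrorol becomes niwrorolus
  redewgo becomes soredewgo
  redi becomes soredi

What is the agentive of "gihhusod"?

gihhusodum

sasu and gebtu both end in -u yet inflect differently (tisasu, gebtuum), so the final letter is not what conditions the rule; the first letter is.
"gihhusod" begins with g-. The stems beginning with g- (gebtu → gebtuum, gete → geteum) add -um.
The other patterns: stems beginning with n- add -us; stems beginning with s- add the prefix ti-; stems beginning with r- add the prefix so-.
So gihhusod → gihhusodum.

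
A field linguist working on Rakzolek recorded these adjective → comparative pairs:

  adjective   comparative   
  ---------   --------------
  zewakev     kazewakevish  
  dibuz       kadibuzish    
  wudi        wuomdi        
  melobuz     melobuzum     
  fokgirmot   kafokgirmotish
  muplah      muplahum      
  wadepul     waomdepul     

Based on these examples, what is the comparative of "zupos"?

melobuz and dibuz both end in -z yet inflect differently (melobuzum, kadibuzish), so the final letter is not what conditions the rule; the first letter is.
"zupos" begins with z-. The one such stem in the data (zewakev → kazewakevish) adds ka- … -ish around the stem, so the same rule applies.
The other patterns: stems beginning with w- insert -om- after the first vowel; stems beginning with m- add -um.
So zupos → kazuposish.

kazuposish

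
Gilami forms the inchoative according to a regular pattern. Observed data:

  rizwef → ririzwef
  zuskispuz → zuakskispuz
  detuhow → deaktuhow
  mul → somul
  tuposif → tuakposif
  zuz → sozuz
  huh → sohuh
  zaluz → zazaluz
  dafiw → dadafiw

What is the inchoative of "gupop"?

"gupop" has 2 vowels. The stems with 2 vowels (rizwef → ririzwef, dafiw → dadafiw, zaluz → zazaluz) repeat the first consonant+vowel as a prefix.
So gupop → gugupop.

gugupop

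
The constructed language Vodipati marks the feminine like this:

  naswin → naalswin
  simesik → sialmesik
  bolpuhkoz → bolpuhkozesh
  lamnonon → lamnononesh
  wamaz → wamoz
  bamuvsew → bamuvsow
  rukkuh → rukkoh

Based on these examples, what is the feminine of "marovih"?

naswin and lamnonon both end in -n yet inflect differently (naalswin, lamnononesh), so the final letter is not what conditions the rule; the last vowel is.
"marovih" has last vowel 'i'. The stems whose last vowel is 'i' (naswin → naalswin, simesik → sialmesik) insert -al- after the first vowel.
The other patterns: stems whose last vowel is 'o' add -esh; stems whose last vowel is 'a', 'e' or 'u' change the last vowel to 'o'.
So marovih → maalrovih.

maalrovih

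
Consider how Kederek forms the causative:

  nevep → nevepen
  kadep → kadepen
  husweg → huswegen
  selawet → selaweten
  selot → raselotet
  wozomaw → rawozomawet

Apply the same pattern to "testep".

selawet and selot both end in -t yet inflect differently (selaweten, raselotet), so the final letter is not what conditions the rule; the last vowel is.
"testep" has last vowel 'e'. The stems whose last vowel is 'e' (nevep → nevepen, kadep → kadepen, husweg → huswegen) add -en.
So testep → testepen.

testepen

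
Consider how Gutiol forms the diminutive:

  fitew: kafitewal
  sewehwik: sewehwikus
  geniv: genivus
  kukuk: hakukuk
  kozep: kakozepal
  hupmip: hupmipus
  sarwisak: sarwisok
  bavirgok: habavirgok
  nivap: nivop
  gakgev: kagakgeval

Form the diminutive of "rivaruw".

harivaruw

geniv and gakgev both end in -v yet inflect differently (genivus, kagakgeval), so the final letter is not what conditions the rule; the last vowel is.
"rivaruw" has last vowel 'u'. The one such stem in the data (kukuk → hakukuk) adds the prefix ha-, so the same rule applies.
So rivaruw → harivaruw.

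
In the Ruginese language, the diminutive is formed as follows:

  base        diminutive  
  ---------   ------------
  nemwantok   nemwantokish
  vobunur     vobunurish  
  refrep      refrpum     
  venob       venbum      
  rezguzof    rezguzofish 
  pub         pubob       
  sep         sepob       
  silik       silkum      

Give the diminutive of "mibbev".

pub and venob both end in -b yet inflect differently (pubob, venbum), so the final letter is not what conditions the rule; the number of vowels is.
"mibbev" has 2 vowels. The stems with 2 vowels (silik → silkum, venob → venbum, refrep → refrpum) delete the last vowel and add -um.
The other patterns: stems with 1 vowel add -ob; stems with 3 vowels add -ish.
So mibbev → mibbvum.

mibbvum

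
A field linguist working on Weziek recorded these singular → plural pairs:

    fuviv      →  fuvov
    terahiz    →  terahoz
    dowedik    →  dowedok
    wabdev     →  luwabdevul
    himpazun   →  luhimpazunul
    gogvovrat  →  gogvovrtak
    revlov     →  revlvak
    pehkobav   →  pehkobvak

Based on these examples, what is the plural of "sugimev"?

"sugimev" has last vowel 'e'. The one such stem in the data (wabdev → luwabdevul) adds lu- … -ul around the stem, so the same rule applies.
The other patterns: stems whose last vowel is 'i' change the last vowel to 'o'; stems whose last vowel is 'a' or 'o' delete the last vowel and add -ak.
So sugimev → lusugimevul.

lusugimevul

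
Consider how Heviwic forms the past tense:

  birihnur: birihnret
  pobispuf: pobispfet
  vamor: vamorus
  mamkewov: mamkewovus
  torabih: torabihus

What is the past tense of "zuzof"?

birihnur and vamor both end in -r yet inflect differently (birihnret, vamorus), so the final letter is not what conditions the rule; the last vowel is.
"zuzof" has last vowel 'o'. The stems whose last vowel is 'o' (vamor → vamorus, mamkewov → mamkewovus) add -us.
So zuzof → zuzofus.

zuzofus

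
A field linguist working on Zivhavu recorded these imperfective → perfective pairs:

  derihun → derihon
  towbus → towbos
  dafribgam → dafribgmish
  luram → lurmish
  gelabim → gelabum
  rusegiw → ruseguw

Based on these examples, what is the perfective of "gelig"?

"gelig" has last vowel 'i'. The stems whose last vowel is 'i' (gelabim → gelabum, rusegiw → ruseguw) change the last vowel to 'u'.
The other patterns: stems whose last vowel is 'u' change the last vowel to 'o'; stems whose last vowel is 'a' delete the last vowel and add -ish.
So gelig → gelug.

gelug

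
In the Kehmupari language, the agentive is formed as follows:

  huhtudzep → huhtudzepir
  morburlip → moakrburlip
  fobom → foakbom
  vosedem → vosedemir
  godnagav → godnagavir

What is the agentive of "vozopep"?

vozopepir

vosedem and fobom both end in -m yet inflect differently (vosedemir, foakbom), so the final letter is not what conditions the rule; the last vowel is.
"vozopep" has last vowel 'e'. The stems whose last vowel is 'e' (huhtudzep → huhtudzepir, vosedem → vosedemir) add -ir.
So vozopep → vozopepir.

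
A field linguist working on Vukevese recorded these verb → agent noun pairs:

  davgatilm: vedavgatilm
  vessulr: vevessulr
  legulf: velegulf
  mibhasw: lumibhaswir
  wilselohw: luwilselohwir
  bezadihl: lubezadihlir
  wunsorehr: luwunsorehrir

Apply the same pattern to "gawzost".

vessulr and wunsorehr both end in -r yet inflect differently (vevessulr, luwunsorehrir), so the final letter is not what conditions the rule; the second-to-last letter is.
"gawzost" has second-to-last letter 's'. The one such stem in the data (mibhasw → lumibhaswir) adds lu- … -ir around the stem, so the same rule applies.
So gawzost → lugawzostir.

lugawzostir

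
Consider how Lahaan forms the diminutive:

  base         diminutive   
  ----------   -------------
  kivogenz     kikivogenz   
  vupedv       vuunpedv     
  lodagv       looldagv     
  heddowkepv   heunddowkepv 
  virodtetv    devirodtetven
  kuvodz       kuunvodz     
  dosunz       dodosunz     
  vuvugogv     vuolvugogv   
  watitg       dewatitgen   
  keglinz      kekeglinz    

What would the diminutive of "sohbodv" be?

kuvodz and dosunz both end in -z yet inflect differently (kuunvodz, dodosunz), so the final letter is not what conditions the rule; the second-to-last letter is.
"sohbodv" has second-to-last letter 'd'. The stems whose second-to-last letter is 'd' (vupedv → vuunpedv, kuvodz → kuunvodz) insert -un- after the first vowel.
The other patterns: stems whose second-to-last letter is 'n' repeat the first consonant+vowel as a prefix; stems whose second-to-last letter is 'g' insert -ol- after the first vowel; stems whose second-to-last letter is 't' add de- … -en around the stem.
So sohbodv → sounhbodv.

sounhbodv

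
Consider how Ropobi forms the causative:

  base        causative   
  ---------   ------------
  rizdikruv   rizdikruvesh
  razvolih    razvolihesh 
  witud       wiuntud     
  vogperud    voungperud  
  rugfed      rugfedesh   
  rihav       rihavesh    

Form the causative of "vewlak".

veunwlak

rugfed and witud both end in -d yet inflect differently (rugfedesh, wiuntud), so the final letter is not what conditions the rule; the first letter is.
"vewlak" begins with v-. The one such stem in the data (vogperud → voungperud) inserts -un- after the first vowel (as does witud), so the same rule applies.
So vewlak → veunwlak.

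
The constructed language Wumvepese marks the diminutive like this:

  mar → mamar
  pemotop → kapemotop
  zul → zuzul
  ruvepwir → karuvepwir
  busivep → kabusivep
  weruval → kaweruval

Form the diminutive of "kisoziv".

kakisoziv

weruval and zul both end in -l yet inflect differently (kaweruval, zuzul), so the final letter is not what conditions the rule; the number of vowels is.
"kisoziv" has 3 vowels. The stems with 3 vowels (pemotop → kapemotop, busivep → kabusivep, weruval → kaweruval) add the prefix ka-.
So kisoziv → kakisoziv.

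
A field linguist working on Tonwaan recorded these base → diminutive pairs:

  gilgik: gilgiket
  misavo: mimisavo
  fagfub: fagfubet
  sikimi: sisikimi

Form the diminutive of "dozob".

sikimi and gilgik both have last vowel 'i' yet inflect differently (sisikimi, gilgiket), so the last vowel is not what conditions the rule; whether the stem ends in a vowel or a consonant is.
"dozob" ends in a consonant. The stems ending in a consonant (gilgik → gilgiket, fagfub → fagfubet) add -et.
So dozob → dozobet.

dozobet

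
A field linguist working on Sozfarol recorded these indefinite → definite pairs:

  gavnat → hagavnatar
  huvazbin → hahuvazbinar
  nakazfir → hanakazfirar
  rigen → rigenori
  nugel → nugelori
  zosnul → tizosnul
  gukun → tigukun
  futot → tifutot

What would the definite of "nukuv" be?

tinukuv

huvazbin and rigen both end in -n yet inflect differently (hahuvazbinar, rigenori), so the final letter is not what conditions the rule; the last vowel is.
"nukuv" has last vowel 'u'. The stems whose last vowel is 'u' (zosnul → tizosnul, gukun → tigukun) add the prefix ti-.
The other patterns: stems whose last vowel is 'a' or 'i' add ha- … -ar around the stem; stems whose last vowel is 'e' add -ori.
So nukuv → tinukuv.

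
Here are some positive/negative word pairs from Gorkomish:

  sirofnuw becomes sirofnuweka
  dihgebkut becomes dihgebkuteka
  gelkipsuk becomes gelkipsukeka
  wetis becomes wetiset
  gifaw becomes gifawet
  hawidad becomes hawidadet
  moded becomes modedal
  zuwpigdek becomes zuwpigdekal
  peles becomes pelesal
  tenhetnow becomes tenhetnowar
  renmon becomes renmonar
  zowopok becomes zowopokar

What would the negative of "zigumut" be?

zigumuteka

sirofnuw and gifaw both end in -w yet inflect differently (sirofnuweka, gifawet), so the final letter is not what conditions the rule; the last vowel is.
"zigumut" has last vowel 'u'. The stems whose last vowel is 'u' (sirofnuw → sirofnuweka, dihgebkut → dihgebkuteka, gelkipsuk → gelkipsukeka) add -eka.
The other patterns: stems whose last vowel is 'a' or 'i' add -et; stems whose last vowel is 'e' add -al; stems whose last vowel is 'o' add -ar.
So zigumut → zigumuteka.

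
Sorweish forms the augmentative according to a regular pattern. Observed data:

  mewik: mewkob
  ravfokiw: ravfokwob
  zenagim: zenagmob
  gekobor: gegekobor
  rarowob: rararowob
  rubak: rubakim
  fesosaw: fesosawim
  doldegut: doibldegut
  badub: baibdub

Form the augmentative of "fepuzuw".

feibpuzuw

mewik and rubak both end in -k yet inflect differently (mewkob, rubakim), so the final letter is not what conditions the rule; the last vowel is.
"fepuzuw" has last vowel 'u'. The stems whose last vowel is 'u' (doldegut → doibldegut, badub → baibdub) insert -ib- after the first vowel.
So fepuzuw → feibpuzuw.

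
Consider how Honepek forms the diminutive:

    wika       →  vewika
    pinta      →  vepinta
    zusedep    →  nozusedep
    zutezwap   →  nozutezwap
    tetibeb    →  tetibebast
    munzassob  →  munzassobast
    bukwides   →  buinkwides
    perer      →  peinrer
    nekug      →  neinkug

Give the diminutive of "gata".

wika and zutezwap both have last vowel 'a' yet inflect differently (vewika, nozutezwap), so the last vowel is not what conditions the rule; the final letter is.
"gata" ends in -a. The stems ending in -a (wika → vewika, pinta → vepinta) add the prefix ve-.
The other patterns: stems ending in -p add the prefix no-; stems ending in -b add -ast; stems ending in -g, -r or -s insert -in- after the first vowel.
So gata → vegata.

vegata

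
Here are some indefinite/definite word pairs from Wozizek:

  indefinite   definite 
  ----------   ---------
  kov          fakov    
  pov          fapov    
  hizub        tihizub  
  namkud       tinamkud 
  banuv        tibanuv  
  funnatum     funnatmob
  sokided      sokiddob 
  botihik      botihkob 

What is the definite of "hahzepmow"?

hahzepmwob

kov and banuv both end in -v yet inflect differently (fakov, tibanuv), so the final letter is not what conditions the rule; the number of vowels is.
"hahzepmow" has 3 vowels. The stems with 3 vowels (funnatum → funnatmob, sokided → sokiddob, botihik → botihkob) delete the last vowel and add -ob.
The other patterns: stems with 1 vowel add the prefix fa-; stems with 2 vowels add the prefix ti-.
So hahzepmow → hahzepmwob.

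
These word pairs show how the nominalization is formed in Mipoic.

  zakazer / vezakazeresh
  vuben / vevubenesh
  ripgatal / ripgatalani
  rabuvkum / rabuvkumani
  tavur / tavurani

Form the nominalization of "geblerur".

zakazer and tavur both end in -r yet inflect differently (vezakazeresh, tavurani), so the final letter is not what conditions the rule; the last vowel is.
"geblerur" has last vowel 'u'. The stems whose last vowel is 'u' (rabuvkum → rabuvkumani, tavur → tavurani) add -ani.
The other pattern: stems whose last vowel is 'e' add ve- … -esh around the stem.
So geblerur → geblerurani.

geblerurani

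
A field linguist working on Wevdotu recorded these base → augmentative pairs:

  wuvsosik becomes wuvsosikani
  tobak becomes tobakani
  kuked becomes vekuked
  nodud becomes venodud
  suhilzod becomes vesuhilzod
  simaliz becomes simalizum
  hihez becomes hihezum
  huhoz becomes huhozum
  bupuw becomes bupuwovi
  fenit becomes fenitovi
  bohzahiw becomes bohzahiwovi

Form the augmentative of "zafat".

zafatovi

"zafat" ends in -t. The one such stem in the data (fenit → fenitovi) adds -ovi, so the same rule applies.
So zafat → zafatovi.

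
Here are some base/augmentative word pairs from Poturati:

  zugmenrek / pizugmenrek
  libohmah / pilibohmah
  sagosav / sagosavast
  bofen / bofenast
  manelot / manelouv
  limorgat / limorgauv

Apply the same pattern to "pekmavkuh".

pipekmavkuh

"pekmavkuh" ends in -h. The one such stem in the data (libohmah → pilibohmah) adds the prefix pi-, so the same rule applies.
So pekmavkuh → pipekmavkuh.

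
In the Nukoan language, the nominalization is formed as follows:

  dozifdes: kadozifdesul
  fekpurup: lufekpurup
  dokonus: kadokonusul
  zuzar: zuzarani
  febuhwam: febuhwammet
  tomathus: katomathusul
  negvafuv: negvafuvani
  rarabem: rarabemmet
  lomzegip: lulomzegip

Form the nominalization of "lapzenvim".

rarabem and dozifdes both have last vowel 'e' yet inflect differently (rarabemmet, kadozifdesul), so the last vowel is not what conditions the rule; the final letter is.
"lapzenvim" ends in -m. The stems ending in -m (febuhwam → febuhwammet, rarabem → rarabemmet) double the final consonant and add -et.
So lapzenvim → lapzenvimmet.

lapzenvimmet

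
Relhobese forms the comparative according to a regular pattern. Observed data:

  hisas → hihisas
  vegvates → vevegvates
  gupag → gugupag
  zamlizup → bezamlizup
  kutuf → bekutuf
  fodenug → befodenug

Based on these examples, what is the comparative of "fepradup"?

fodenug and gupag both end in -g yet inflect differently (befodenug, gugupag), so the final letter is not what conditions the rule; the last vowel is.
"fepradup" has last vowel 'u'. The stems whose last vowel is 'u' (zamlizup → bezamlizup, fodenug → befodenug, kutuf → bekutuf) add the prefix be-.
The other pattern: stems whose last vowel is 'a' or 'e' repeat the first consonant+vowel as a prefix.
So fepradup → befepradup.

befepradup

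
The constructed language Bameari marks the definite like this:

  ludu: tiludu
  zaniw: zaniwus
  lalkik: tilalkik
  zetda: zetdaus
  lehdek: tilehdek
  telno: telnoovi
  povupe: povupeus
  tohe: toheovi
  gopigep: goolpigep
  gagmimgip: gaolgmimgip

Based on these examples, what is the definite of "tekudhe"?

tohe and povupe both end in -e yet inflect differently (toheovi, povupeus), so the final letter is not what conditions the rule; the first letter is.
"tekudhe" begins with t-. The stems beginning with t- (tohe → toheovi, telno → telnoovi) add -ovi.
The other patterns: stems beginning with l- add the prefix ti-; stems beginning with g- insert -ol- after the first vowel; stems beginning with p- or z- add -us.
So tekudhe → tekudheovi.

tekudheovi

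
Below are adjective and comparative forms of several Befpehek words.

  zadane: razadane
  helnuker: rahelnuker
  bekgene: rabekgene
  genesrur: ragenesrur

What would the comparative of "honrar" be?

Every pair shown (zadane → razadane, helnuker → rahelnuker, bekgene → rabekgene, …) follows the same rule: add the prefix ra-.
So honrar → rahonrar.

rahonrar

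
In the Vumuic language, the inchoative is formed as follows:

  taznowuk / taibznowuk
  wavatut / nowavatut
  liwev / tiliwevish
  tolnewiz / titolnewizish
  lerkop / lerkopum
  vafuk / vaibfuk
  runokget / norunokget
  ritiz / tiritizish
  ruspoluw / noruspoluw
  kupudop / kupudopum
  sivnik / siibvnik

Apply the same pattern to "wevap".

"wevap" ends in -p. The stems ending in -p (lerkop → lerkopum, kupudop → kupudopum) add -um.
The other patterns: stems ending in -v or -z add ti- … -ish around the stem; stems ending in -k insert -ib- after the first vowel; stems ending in -t or -w add the prefix no-.
So wevap → wevapum.

wevapum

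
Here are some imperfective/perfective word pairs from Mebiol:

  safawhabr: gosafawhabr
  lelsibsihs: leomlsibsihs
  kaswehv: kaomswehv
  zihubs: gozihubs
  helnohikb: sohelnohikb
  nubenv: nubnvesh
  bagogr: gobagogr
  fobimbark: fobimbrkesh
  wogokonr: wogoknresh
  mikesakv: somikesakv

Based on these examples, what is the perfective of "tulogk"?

gotulogk

mikesakv and nubenv both end in -v yet inflect differently (somikesakv, nubnvesh), so the final letter is not what conditions the rule; the second-to-last letter is.
"tulogk" has second-to-last letter 'g'. The one such stem in the data (bagogr → gobagogr) adds the prefix go-, so the same rule applies.
The other patterns: stems whose second-to-last letter is 'k' add the prefix so-; stems whose second-to-last letter is 'n' or 'r' delete the last vowel and add -esh; stems whose second-to-last letter is 'h' insert -om- after the first vowel.
So tulogk → gotulogk.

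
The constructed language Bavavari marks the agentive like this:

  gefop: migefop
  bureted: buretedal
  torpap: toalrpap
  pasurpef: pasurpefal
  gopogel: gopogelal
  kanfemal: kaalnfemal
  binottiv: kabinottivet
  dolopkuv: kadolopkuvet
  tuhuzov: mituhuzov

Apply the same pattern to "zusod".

mizusod

gopogel and kanfemal both end in -l yet inflect differently (gopogelal, kaalnfemal), so the final letter is not what conditions the rule; the last vowel is.
"zusod" has last vowel 'o'. The stems whose last vowel is 'o' (tuhuzov → mituhuzov, gefop → migefop) add the prefix mi-.
The other patterns: stems whose last vowel is 'e' add -al; stems whose last vowel is 'i' or 'u' add ka- … -et around the stem; stems whose last vowel is 'a' insert -al- after the first vowel.
So zusod → mizusod.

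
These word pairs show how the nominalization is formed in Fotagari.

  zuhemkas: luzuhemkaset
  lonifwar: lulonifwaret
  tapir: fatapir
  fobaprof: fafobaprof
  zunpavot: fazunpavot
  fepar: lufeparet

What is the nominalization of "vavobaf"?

fepar and tapir both end in -r yet inflect differently (lufeparet, fatapir), so the final letter is not what conditions the rule; the last vowel is.
"vavobaf" has last vowel 'a'. The stems whose last vowel is 'a' (fepar → lufeparet, lonifwar → lulonifwaret, zuhemkas → luzuhemkaset) add lu- … -et around the stem.
The other pattern: stems whose last vowel is 'i' or 'o' add the prefix fa-.
So vavobaf → luvavobafet.

luvavobafet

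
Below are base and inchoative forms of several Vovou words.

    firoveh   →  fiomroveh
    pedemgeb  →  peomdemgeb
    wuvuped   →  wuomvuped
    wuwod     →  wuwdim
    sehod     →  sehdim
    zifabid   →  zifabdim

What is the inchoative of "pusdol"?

"pusdol" has last vowel 'o'. The stems whose last vowel is 'o' (wuwod → wuwdim, sehod → sehdim) delete the last vowel and add -im.
The other pattern: stems whose last vowel is 'e' insert -om- after the first vowel.
So pusdol → pusdlim.

pusdlim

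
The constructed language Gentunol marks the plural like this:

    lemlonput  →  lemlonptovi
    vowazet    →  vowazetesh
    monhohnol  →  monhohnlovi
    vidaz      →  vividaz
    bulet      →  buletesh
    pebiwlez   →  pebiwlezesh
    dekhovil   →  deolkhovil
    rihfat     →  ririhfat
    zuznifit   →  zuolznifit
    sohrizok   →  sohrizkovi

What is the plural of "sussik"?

suolssik

"sussik" has last vowel 'i'. The stems whose last vowel is 'i' (zuznifit → zuolznifit, dekhovil → deolkhovil) insert -ol- after the first vowel.
So sussik → suolssik.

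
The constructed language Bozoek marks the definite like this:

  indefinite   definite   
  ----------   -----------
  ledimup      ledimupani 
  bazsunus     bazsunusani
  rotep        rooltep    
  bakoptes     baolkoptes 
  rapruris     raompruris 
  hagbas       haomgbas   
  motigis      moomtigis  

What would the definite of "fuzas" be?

fuomzas

"fuzas" has last vowel 'a'. The one such stem in the data (hagbas → haomgbas) inserts -om- after the first vowel (as do rapruris, motigis), so the same rule applies.
The other patterns: stems whose last vowel is 'u' add -ani; stems whose last vowel is 'e' insert -ol- after the first vowel.
So fuzas → fuomzas.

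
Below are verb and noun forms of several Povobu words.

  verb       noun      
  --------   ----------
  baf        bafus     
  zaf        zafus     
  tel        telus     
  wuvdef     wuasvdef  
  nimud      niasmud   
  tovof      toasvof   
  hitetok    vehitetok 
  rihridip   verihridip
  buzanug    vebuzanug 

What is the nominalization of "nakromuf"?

"nakromuf" has 3 vowels. The stems with 3 vowels (hitetok → vehitetok, rihridip → verihridip, buzanug → vebuzanug) add the prefix ve-.
So nakromuf → venakromuf.

venakromuf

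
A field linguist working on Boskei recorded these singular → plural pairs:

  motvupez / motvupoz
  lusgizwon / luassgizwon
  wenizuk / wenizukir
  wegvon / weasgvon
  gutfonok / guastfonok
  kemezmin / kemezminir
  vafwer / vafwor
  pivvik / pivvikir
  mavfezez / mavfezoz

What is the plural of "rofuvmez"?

"rofuvmez" has last vowel 'e'. The stems whose last vowel is 'e' (motvupez → motvupoz, mavfezez → mavfezoz, vafwer → vafwor) change the last vowel to 'o'.
The other patterns: stems whose last vowel is 'o' insert -as- after the first vowel; stems whose last vowel is 'i' or 'u' add -ir.
So rofuvmez → rofuvmoz.

rofuvmoz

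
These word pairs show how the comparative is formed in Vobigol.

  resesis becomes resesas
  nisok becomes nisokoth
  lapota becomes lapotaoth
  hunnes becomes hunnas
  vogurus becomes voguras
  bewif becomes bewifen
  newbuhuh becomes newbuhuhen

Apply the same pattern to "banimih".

banimihen

"banimih" ends in -h. The one such stem in the data (newbuhuh → newbuhuhen) adds -en, so the same rule applies.
The other patterns: stems ending in -a or -k add -oth; stems ending in -s change the last vowel to 'a'.
So banimih → banimihen.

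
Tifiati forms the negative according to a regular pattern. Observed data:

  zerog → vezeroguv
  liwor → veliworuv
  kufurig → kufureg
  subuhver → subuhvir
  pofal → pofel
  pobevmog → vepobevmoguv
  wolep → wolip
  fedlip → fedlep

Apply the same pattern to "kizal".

kizel

subuhver and liwor both end in -r yet inflect differently (subuhvir, veliworuv), so the final letter is not what conditions the rule; the last vowel is.
"kizal" has last vowel 'a'. The one such stem in the data (pofal → pofel) changes the last vowel to 'e' (as do kufurig, fedlip), so the same rule applies.
The other patterns: stems whose last vowel is 'e' change the last vowel to 'i'; stems whose last vowel is 'o' add ve- … -uv around the stem.
So kizal → kizel.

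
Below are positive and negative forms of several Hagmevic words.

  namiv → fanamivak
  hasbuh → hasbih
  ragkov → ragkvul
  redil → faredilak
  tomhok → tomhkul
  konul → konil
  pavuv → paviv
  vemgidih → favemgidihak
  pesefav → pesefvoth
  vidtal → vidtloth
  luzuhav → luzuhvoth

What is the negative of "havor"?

havrul

namiv and ragkov both end in -v yet inflect differently (fanamivak, ragkvul), so the final letter is not what conditions the rule; the last vowel is.
"havor" has last vowel 'o'. The stems whose last vowel is 'o' (tomhok → tomhkul, ragkov → ragkvul) delete the last vowel and add -ul.
The other patterns: stems whose last vowel is 'i' add fa- … -ak around the stem; stems whose last vowel is 'u' change the last vowel to 'i'; stems whose last vowel is 'a' delete the last vowel and add -oth.
So havor → havrul.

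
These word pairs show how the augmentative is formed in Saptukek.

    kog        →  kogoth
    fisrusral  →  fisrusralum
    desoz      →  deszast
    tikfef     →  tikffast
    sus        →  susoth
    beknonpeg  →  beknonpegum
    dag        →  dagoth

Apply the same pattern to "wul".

wuloth

dag and beknonpeg both end in -g yet inflect differently (dagoth, beknonpegum), so the final letter is not what conditions the rule; the number of vowels is.
"wul" has 1 vowel. The stems with 1 vowel (dag → dagoth, kog → kogoth, sus → susoth) add -oth.
So wul → wuloth.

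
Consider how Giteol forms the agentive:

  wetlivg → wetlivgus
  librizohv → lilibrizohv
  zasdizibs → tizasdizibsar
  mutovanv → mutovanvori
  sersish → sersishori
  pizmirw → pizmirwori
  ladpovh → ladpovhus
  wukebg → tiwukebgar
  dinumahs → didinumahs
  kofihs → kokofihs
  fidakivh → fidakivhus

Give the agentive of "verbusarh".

verbusarhori

"verbusarh" has second-to-last letter 'r'. The one such stem in the data (pizmirw → pizmirwori) adds -ori, so the same rule applies.
So verbusarh → verbusarhori.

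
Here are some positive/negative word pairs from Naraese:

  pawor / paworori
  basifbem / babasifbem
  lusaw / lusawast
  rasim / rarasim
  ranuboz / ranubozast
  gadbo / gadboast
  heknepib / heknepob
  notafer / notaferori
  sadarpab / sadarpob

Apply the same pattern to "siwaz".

siwazast

notafer and basifbem both have last vowel 'e' yet inflect differently (notaferori, babasifbem), so the last vowel is not what conditions the rule; the final letter is.
"siwaz" ends in -z. The one such stem in the data (ranuboz → ranubozast) adds -ast, so the same rule applies.
So siwaz → siwazast.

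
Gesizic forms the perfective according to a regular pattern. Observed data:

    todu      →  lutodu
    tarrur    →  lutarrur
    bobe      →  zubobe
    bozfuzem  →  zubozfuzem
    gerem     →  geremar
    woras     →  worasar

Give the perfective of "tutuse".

bozfuzem and gerem both end in -m yet inflect differently (zubozfuzem, geremar), so the final letter is not what conditions the rule; the first letter is.
"tutuse" begins with t-. The stems beginning with t- (todu → lutodu, tarrur → lutarrur) add the prefix lu-.
The other patterns: stems beginning with b- add the prefix zu-; stems beginning with g- or w- add -ar.
So tutuse → lututuse.

lututuse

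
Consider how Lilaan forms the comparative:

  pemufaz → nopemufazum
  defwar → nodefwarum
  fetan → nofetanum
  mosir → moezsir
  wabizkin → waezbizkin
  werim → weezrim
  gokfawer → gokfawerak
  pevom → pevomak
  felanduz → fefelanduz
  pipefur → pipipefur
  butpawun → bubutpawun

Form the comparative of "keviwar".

"keviwar" has last vowel 'a'. The stems whose last vowel is 'a' (pemufaz → nopemufazum, defwar → nodefwarum, fetan → nofetanum) add no- … -um around the stem.
So keviwar → nokeviwarum.

nokeviwarum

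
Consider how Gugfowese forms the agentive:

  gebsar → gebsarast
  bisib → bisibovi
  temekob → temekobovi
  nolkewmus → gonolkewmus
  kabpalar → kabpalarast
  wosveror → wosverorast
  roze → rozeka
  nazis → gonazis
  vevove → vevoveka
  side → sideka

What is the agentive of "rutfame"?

nazis and bisib both have last vowel 'i' yet inflect differently (gonazis, bisibovi), so the last vowel is not what conditions the rule; the final letter is.
"rutfame" ends in -e. The stems ending in -e (roze → rozeka, side → sideka, vevove → vevoveka) drop the final letter and add -eka.
The other patterns: stems ending in -r add -ast; stems ending in -s add the prefix go-; stems ending in -b add -ovi.
So rutfame → rutfameka.

rutfameka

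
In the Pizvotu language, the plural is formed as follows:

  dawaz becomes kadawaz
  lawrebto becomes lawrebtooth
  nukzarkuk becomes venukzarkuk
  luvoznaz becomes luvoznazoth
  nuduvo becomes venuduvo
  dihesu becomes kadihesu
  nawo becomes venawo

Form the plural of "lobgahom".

"lobgahom" begins with l-. The stems beginning with l- (lawrebto → lawrebtooth, luvoznaz → luvoznazoth) add -oth.
The other patterns: stems beginning with n- add the prefix ve-; stems beginning with d- add the prefix ka-.
So lobgahom → lobgahomoth.

lobgahomoth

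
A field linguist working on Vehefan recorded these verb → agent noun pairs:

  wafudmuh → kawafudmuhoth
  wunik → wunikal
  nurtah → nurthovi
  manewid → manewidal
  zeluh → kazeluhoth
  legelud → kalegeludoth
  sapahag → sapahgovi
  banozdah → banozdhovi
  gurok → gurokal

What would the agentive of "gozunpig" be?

gozunpigal

"gozunpig" has last vowel 'i'. The stems whose last vowel is 'i' (manewid → manewidal, wunik → wunikal) add -al.
The other patterns: stems whose last vowel is 'u' add ka- … -oth around the stem; stems whose last vowel is 'a' delete the last vowel and add -ovi.
So gozunpig → gozunpigal.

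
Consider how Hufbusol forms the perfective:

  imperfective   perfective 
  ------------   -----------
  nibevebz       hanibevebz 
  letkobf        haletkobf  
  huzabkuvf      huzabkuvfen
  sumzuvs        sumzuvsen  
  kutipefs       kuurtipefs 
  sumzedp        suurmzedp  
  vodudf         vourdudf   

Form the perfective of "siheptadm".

siurheptadm

letkobf and huzabkuvf both end in -f yet inflect differently (haletkobf, huzabkuvfen), so the final letter is not what conditions the rule; the second-to-last letter is.
"siheptadm" has second-to-last letter 'd'. The stems whose second-to-last letter is 'd' (sumzedp → suurmzedp, vodudf → vourdudf) insert -ur- after the first vowel.
The other patterns: stems whose second-to-last letter is 'b' add the prefix ha-; stems whose second-to-last letter is 'v' add -en.
So siheptadm → siurheptadm.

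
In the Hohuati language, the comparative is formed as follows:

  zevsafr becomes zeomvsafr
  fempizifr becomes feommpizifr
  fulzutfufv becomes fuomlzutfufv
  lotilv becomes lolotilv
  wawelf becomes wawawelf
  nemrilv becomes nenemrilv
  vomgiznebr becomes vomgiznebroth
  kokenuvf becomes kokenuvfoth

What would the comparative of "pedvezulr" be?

fulzutfufv and lotilv both end in -v yet inflect differently (fuomlzutfufv, lolotilv), so the final letter is not what conditions the rule; the second-to-last letter is.
"pedvezulr" has second-to-last letter 'l'. The stems whose second-to-last letter is 'l' (lotilv → lolotilv, wawelf → wawawelf, nemrilv → nenemrilv) repeat the first consonant+vowel as a prefix.
So pedvezulr → pepedvezulr.

pepedvezulr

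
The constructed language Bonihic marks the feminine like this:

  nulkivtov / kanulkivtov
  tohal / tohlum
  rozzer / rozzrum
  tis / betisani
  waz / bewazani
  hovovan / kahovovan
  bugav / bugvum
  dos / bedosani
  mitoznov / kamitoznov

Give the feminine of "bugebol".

kabugebol

bugav and nulkivtov both end in -v yet inflect differently (bugvum, kanulkivtov), so the final letter is not what conditions the rule; the number of vowels is.
"bugebol" has 3 vowels. The stems with 3 vowels (nulkivtov → kanulkivtov, mitoznov → kamitoznov, hovovan → kahovovan) add the prefix ka-.
The other patterns: stems with 1 vowel add be- … -ani around the stem; stems with 2 vowels delete the last vowel and add -um.
So bugebol → kabugebol.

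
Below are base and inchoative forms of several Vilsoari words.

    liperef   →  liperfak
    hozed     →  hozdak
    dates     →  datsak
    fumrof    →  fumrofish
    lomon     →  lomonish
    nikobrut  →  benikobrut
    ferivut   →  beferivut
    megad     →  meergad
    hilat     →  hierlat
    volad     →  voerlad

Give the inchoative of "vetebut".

"vetebut" has last vowel 'u'. The stems whose last vowel is 'u' (nikobrut → benikobrut, ferivut → beferivut) add the prefix be-.
So vetebut → bevetebut.

bevetebut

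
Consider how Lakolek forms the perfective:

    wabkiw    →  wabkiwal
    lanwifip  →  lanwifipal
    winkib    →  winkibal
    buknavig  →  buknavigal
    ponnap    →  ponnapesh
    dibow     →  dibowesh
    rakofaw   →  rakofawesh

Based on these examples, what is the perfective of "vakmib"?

lanwifip and ponnap both end in -p yet inflect differently (lanwifipal, ponnapesh), so the final letter is not what conditions the rule; the last vowel is.
"vakmib" has last vowel 'i'. The stems whose last vowel is 'i' (wabkiw → wabkiwal, lanwifip → lanwifipal, winkib → winkibal) add -al.
The other pattern: stems whose last vowel is 'a' or 'o' add -esh.
So vakmib → vakmibal.

vakmibal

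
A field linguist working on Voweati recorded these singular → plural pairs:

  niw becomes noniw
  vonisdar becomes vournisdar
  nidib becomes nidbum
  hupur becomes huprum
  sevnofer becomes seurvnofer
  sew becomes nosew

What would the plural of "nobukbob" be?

"nobukbob" has 3 vowels. The stems with 3 vowels (sevnofer → seurvnofer, vonisdar → vournisdar) insert -ur- after the first vowel.
So nobukbob → nourbukbob.

nourbukbob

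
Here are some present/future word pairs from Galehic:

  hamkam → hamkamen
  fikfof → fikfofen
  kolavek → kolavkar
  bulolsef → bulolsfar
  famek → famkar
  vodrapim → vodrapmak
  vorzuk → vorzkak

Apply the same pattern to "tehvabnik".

fikfof and bulolsef both end in -f yet inflect differently (fikfofen, bulolsfar), so the final letter is not what conditions the rule; the last vowel is.
"tehvabnik" has last vowel 'i'. The one such stem in the data (vodrapim → vodrapmak) deletes the last vowel and adds -ak (as does vorzuk), so the same rule applies.
The other patterns: stems whose last vowel is 'a' or 'o' add -en; stems whose last vowel is 'e' delete the last vowel and add -ar.
So tehvabnik → tehvabnkak.

tehvabnkak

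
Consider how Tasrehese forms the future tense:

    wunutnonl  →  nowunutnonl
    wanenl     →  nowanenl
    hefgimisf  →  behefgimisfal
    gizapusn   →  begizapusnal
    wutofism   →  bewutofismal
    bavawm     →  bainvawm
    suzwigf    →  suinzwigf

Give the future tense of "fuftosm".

wutofism and bavawm both end in -m yet inflect differently (bewutofismal, bainvawm), so the final letter is not what conditions the rule; the second-to-last letter is.
"fuftosm" has second-to-last letter 's'. The stems whose second-to-last letter is 's' (hefgimisf → behefgimisfal, gizapusn → begizapusnal, wutofism → bewutofismal) add be- … -al around the stem.
So fuftosm → befuftosmal.

befuftosmal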